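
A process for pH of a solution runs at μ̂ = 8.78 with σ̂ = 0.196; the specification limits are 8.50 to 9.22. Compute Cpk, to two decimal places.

Cpu = (USL − μ̂) / (3σ̂) = (9.22 − 8.78) / (3 × 0.196) = 0.7483; Cpl = (μ̂ − LSL) / (3σ̂) = (8.78 − 8.50) / (3 × 0.196) = 0.4762; Cpk = min(Cpu, Cpl) = 0.4762

0.48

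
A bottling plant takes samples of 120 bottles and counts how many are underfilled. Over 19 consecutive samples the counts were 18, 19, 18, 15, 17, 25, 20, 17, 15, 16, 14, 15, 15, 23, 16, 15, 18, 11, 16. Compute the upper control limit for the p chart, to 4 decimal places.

p̄ = Σdᵢ / (k·n) = 323 / (19 × 120) = 0.14167
UCL = p̄ + 3·√(p̄(1−p̄)/n) = 0.14167 + 3 × √(0.14167×0.85833/120) = 0.14167 + 3 × 0.03183 = 0.23716

0.2372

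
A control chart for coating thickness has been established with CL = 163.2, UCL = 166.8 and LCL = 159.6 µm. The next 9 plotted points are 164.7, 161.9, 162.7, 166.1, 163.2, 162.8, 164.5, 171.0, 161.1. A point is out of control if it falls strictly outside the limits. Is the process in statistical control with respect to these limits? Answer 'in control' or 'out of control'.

out of control

Compare each point to [159.6, 166.8]: sample 8 = 171.0 > UCL.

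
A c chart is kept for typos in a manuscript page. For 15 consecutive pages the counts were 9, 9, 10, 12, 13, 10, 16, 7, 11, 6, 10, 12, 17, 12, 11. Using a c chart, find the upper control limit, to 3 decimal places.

c̄ = (9 + 9 + 10 + 12 + 13 + 10 + 16 + 7 + 11 + 6 + 10 + 12 + 17 + 12 + 11) / 15 = 165 / 15 = 11.0000
UCL = c̄ + 3√c̄ = 11.0000 + 3 × √11.0000 = 11.0000 + 3 × 3.3166 = 20.9499

20.950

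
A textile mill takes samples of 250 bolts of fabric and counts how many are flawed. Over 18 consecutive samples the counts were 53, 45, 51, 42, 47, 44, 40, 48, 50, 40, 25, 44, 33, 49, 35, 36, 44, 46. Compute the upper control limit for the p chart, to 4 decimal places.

0.2431

p̄ = Σdᵢ / (k·n) = 772 / (18 × 250) = 0.17156
UCL = p̄ + 3·√(p̄(1−p̄)/n) = 0.17156 + 3 × √(0.17156×0.82844/250) = 0.17156 + 3 × 0.02384 = 0.24309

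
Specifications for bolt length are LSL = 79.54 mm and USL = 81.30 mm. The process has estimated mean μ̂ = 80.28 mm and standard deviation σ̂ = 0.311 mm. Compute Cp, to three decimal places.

0.943

Cp = (USL − LSL) / (6σ̂) = (81.30 − 79.54) / (6 × 0.311) = 1.7600 / 1.8660 = 0.9432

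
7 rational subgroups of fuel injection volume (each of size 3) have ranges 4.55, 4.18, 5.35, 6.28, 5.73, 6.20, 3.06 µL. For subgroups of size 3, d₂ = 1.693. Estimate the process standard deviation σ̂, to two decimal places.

2.98

R̄ = (4.55 + 4.18 + 5.35 + 6.28 + 5.73 + 6.20 + 3.06) / 7 = 5.0500
σ̂ = R̄ / d₂ = 5.0500 / 1.693 = 2.9829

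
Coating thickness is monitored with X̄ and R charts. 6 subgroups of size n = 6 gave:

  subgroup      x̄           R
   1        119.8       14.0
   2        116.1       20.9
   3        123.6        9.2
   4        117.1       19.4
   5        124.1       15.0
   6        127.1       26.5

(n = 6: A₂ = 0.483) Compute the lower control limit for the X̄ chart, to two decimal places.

X̄̄ = (119.8 + 116.1 + 123.6 + 117.1 + 124.1 + 127.1) / 6 = 727.8000 / 6 = 121.3000
R̄ = (14.0 + 20.9 + 9.2 + 19.4 + 15.0 + 26.5) / 6 = 105.0000 / 6 = 17.5000
LCL = X̄̄ − A₂·R̄ = 121.3000 − 0.483 × 17.5000 = 112.8475

112.85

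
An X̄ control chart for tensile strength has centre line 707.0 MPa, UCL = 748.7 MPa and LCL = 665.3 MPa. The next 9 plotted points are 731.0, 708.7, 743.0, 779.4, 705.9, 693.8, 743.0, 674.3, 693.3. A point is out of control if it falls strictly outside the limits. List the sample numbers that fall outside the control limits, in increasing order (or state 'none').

4

Compare each point to [665.3, 748.7]: sample 4 = 779.4 > UCL.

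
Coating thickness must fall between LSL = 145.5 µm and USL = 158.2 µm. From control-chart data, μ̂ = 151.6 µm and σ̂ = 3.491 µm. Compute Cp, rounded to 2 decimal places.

0.61

Cp = (USL − LSL) / (6σ̂) = (158.2 − 145.5) / (6 × 3.491) = 12.7000 / 20.9460 = 0.6063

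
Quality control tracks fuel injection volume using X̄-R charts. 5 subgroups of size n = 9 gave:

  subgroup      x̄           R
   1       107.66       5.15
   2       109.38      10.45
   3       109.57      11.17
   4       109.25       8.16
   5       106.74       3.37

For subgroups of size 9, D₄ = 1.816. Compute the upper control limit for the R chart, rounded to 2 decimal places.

13.91

R̄ = (5.15 + 10.45 + 11.17 + 8.16 + 3.37) / 5 = 38.3000 / 5 = 7.6600
UCL_R = D₄·R̄ = 1.816 × 7.6600 = 13.9106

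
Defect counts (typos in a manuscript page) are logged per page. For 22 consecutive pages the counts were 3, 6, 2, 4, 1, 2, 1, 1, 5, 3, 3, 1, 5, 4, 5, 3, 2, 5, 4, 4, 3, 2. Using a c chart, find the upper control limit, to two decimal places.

8.45

c̄ = (3 + 6 + 2 + 4 + 1 + 2 + 1 + 1 + 5 + 3 + 3 + 1 + 5 + 4 + 5 + 3 + 2 + 5 + 4 + 4 + 3 + 2) / 22 = 69 / 22 = 3.1364
UCL = c̄ + 3√c̄ = 3.1364 + 3 × √3.1364 = 3.1364 + 3 × 1.7710 = 8.4493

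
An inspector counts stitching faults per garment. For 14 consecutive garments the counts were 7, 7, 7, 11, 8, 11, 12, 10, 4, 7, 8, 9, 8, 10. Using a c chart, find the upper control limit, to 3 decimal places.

c̄ = (7 + 7 + 7 + 11 + 8 + 11 + 12 + 10 + 4 + 7 + 8 + 9 + 8 + 10) / 14 = 119 / 14 = 8.5000
UCL = c̄ + 3√c̄ = 8.5000 + 3 × √8.5000 = 8.5000 + 3 × 2.9155 = 17.2464

17.246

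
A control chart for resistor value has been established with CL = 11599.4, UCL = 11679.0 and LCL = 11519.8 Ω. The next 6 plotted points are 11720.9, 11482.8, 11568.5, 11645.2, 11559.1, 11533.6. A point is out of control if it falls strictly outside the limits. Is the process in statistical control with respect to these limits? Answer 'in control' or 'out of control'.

out of control

Compare each point to [11519.8, 11679.0]: sample 1 = 11720.9 > UCL; sample 2 = 11482.8 < LCL.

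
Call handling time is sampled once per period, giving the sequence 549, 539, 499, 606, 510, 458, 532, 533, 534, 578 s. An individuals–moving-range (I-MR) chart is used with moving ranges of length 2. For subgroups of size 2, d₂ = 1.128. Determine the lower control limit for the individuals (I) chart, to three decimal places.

408.209

X̄ = (549 + 539 + 499 + 606 + 510 + 458 + 532 + 533 + 534 + 578) / 10 = 533.8000
Moving ranges: 10, 40, 107, 96, 52, 74, 1, 1, 44; M̄R̄ = 425.0000 / 9 = 47.2222
LCL = X̄ − 3·M̄R̄/d₂ = 533.8000 − 3 × 47.2222 / 1.128 = 408.2090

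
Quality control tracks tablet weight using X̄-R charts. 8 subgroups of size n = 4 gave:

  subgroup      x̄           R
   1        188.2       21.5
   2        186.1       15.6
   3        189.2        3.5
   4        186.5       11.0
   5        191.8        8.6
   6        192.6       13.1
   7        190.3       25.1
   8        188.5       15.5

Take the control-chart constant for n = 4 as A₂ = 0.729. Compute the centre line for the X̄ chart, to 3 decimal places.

X̄̄ = (188.2 + 186.1 + 189.2 + 186.5 + 191.8 + 192.6 + 190.3 + 188.5) / 8 = 1513.2000 / 8 = 189.1500
CL = X̄̄ = 189.1500

189.150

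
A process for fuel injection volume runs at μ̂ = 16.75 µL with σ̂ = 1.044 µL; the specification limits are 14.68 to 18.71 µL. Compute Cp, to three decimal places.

0.643

Cp = (USL − LSL) / (6σ̂) = (18.71 − 14.68) / (6 × 1.044) = 4.0300 / 6.2640 = 0.6434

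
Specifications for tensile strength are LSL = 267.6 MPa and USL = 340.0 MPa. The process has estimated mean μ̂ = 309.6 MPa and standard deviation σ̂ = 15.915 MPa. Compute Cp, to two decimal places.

0.76

Cp = (USL − LSL) / (6σ̂) = (340.0 − 267.6) / (6 × 15.915) = 72.4000 / 95.4900 = 0.7582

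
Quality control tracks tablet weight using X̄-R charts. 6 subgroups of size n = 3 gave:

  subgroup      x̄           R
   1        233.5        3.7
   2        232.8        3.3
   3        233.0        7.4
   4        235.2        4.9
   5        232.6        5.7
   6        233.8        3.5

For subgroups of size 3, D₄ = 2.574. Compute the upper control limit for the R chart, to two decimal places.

12.23

R̄ = (3.7 + 3.3 + 7.4 + 4.9 + 5.7 + 3.5) / 6 = 28.5000 / 6 = 4.7500
UCL_R = D₄·R̄ = 2.574 × 4.7500 = 12.2265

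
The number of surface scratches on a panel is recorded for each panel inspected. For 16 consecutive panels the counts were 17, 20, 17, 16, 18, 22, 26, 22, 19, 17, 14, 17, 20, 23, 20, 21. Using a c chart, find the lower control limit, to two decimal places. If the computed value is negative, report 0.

c̄ = (17 + 20 + 17 + 16 + 18 + 22 + 26 + 22 + 19 + 17 + 14 + 17 + 20 + 23 + 20 + 21) / 16 = 309 / 16 = 19.3125
LCL = c̄ − 3√c̄ = 19.3125 − 3 × 4.3946 = 6.1287

6.13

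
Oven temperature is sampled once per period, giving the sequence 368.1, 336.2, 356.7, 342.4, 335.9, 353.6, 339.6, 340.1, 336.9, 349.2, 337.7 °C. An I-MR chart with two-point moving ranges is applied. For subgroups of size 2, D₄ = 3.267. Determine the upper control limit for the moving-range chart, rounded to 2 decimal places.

43.26

Moving ranges: 31.9, 20.5, 14.3, 6.5, 17.7, 14.0, 0.5, 3.2, 12.3, 11.5; M̄R̄ = 132.4000 / 10 = 13.2400
UCL_MR = D₄·M̄R̄ = 3.267 × 13.2400 = 43.2551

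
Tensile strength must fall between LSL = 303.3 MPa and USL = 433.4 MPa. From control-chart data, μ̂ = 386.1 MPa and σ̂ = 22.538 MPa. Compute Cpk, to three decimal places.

0.700

Cpu = (USL − μ̂) / (3σ̂) = (433.4 − 386.1) / (3 × 22.538) = 0.6996; Cpl = (μ̂ − LSL) / (3σ̂) = (386.1 − 303.3) / (3 × 22.538) = 1.2246; Cpk = min(Cpu, Cpl) = 0.6996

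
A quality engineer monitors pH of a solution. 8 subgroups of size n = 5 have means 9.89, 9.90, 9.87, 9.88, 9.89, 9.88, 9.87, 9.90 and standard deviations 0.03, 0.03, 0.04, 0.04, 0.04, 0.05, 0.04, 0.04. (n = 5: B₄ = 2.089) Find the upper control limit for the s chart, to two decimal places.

s̄ = (0.03 + 0.03 + 0.04 + 0.04 + 0.04 + 0.05 + 0.04 + 0.04) / 8 = 0.0387
UCL_s = B₄·s̄ = 2.089 × 0.0387 = 0.0809

0.08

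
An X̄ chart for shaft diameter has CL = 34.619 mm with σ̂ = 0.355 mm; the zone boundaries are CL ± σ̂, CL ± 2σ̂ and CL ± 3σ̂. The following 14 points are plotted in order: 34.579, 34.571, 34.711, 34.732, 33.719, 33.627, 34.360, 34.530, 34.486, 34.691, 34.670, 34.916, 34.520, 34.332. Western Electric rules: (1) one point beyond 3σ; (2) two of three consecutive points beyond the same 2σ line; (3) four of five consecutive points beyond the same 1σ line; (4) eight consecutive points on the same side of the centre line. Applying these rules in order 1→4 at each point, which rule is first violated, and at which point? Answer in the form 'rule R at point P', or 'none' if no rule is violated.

rule 2 at point 6

Zone of each point (C = within 1σ̂, B = 1σ̂–2σ̂, A = 2σ̂–3σ̂, * = beyond 3σ̂; sign = side of CL): 1:-C, 2:-C, 3:+C, 4:+C, 5:-A, 6:-A, 7:-C, 8:-C, 9:-C, 10:+C, 11:+C, 12:+C, 13:-C, 14:-C
Rule 2 (two of three consecutive points beyond the same 2σ limit) is satisfied at point 6.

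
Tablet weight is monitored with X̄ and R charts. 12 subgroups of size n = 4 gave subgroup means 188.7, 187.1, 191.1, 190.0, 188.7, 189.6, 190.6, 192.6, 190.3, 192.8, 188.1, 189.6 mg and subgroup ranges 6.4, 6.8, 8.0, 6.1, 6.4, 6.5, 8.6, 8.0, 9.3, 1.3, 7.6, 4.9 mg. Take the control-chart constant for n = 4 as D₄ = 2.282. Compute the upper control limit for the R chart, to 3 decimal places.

15.194

R̄ = (6.4 + 6.8 + 8.0 + 6.1 + 6.4 + 6.5 + 8.6 + 8.0 + 9.3 + 1.3 + 7.6 + 4.9) / 12 = 79.9000 / 12 = 6.6583
UCL_R = D₄·R̄ = 2.282 × 6.6583 = 15.1943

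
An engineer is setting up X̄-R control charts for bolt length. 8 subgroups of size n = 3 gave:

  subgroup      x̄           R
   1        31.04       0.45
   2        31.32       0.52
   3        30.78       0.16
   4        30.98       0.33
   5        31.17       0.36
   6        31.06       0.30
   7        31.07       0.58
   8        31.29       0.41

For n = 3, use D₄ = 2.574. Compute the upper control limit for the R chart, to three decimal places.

1.001

R̄ = (0.45 + 0.52 + 0.16 + 0.33 + 0.36 + 0.30 + 0.58 + 0.41) / 8 = 3.1100 / 8 = 0.3887
UCL_R = D₄·R̄ = 2.574 × 0.3887 = 1.0006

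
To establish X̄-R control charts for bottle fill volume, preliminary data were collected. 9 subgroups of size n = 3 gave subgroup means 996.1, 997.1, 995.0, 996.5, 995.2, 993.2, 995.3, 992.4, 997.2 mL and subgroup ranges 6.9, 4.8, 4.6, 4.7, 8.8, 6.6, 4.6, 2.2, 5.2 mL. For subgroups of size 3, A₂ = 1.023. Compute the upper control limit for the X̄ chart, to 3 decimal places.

X̄̄ = (996.1 + 997.1 + 995.0 + 996.5 + 995.2 + 993.2 + 995.3 + 992.4 + 997.2) / 9 = 8958.0000 / 9 = 995.3333
R̄ = (6.9 + 4.8 + 4.6 + 4.7 + 8.8 + 6.6 + 4.6 + 2.2 + 5.2) / 9 = 48.4000 / 9 = 5.3778
UCL = X̄̄ + A₂·R̄ = 995.3333 + 1.023 × 5.3778 = 1000.8348

1000.835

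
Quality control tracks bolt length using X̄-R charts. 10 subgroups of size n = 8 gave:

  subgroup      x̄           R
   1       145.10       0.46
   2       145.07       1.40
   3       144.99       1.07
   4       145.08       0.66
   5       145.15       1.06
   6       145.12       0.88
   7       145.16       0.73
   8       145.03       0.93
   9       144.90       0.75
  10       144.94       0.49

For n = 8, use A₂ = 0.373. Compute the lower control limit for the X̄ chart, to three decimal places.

144.740

X̄̄ = (145.10 + 145.07 + 144.99 + 145.08 + 145.15 + 145.12 + 145.16 + 145.03 + 144.90 + 144.94) / 10 = 1450.5400 / 10 = 145.0540
R̄ = (0.46 + 1.40 + 1.07 + 0.66 + 1.06 + 0.88 + 0.73 + 0.93 + 0.75 + 0.49) / 10 = 8.4300 / 10 = 0.8430
LCL = X̄̄ − A₂·R̄ = 145.0540 − 0.373 × 0.8430 = 144.7396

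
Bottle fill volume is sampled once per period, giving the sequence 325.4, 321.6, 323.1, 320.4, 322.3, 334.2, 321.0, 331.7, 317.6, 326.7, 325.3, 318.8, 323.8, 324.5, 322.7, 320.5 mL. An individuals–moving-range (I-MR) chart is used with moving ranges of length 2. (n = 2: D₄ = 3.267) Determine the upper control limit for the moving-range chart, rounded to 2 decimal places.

Moving ranges: 3.8, 1.5, 2.7, 1.9, 11.9, 13.2, 10.7, 14.1, 9.1, 1.4, 6.5, 5.0, 0.7, 1.8, 2.2; M̄R̄ = 86.5000 / 15 = 5.7667
UCL_MR = D₄·M̄R̄ = 3.267 × 5.7667 = 18.8397

18.84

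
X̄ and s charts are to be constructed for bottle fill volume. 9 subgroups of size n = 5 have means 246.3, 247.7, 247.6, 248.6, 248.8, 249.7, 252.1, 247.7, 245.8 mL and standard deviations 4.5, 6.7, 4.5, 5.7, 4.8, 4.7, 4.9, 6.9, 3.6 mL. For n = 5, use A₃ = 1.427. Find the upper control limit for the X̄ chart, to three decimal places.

255.597

X̄̄ = (246.3 + 247.7 + 247.6 + 248.6 + 248.8 + 249.7 + 252.1 + 247.7 + 245.8) / 9 = 248.2556
s̄ = (4.5 + 6.7 + 4.5 + 5.7 + 4.8 + 4.7 + 4.9 + 6.9 + 3.6) / 9 = 5.1444
UCL = X̄̄ + A₃·s̄ = 248.2556 + 1.427 × 5.1444 = 255.5967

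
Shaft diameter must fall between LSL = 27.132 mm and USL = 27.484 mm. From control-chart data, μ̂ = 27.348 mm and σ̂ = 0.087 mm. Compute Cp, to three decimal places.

Cp = (USL − LSL) / (6σ̂) = (27.484 − 27.132) / (6 × 0.087) = 0.3520 / 0.5220 = 0.6743

0.674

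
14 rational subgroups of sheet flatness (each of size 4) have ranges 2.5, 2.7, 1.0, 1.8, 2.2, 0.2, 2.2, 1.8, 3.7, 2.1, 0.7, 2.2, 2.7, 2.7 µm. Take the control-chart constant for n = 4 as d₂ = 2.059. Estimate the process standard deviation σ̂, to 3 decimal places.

R̄ = (2.5 + 2.7 + 1.0 + 1.8 + 2.2 + 0.2 + 2.2 + 1.8 + 3.7 + 2.1 + 0.7 + 2.2 + 2.7 + 2.7) / 14 = 2.0357
σ̂ = R̄ / d₂ = 2.0357 / 2.059 = 0.9887

0.989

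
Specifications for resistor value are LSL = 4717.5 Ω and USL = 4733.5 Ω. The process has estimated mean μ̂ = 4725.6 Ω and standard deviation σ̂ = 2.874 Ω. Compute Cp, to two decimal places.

0.93

Cp = (USL − LSL) / (6σ̂) = (4733.5 − 4717.5) / (6 × 2.874) = 16.0000 / 17.2440 = 0.9279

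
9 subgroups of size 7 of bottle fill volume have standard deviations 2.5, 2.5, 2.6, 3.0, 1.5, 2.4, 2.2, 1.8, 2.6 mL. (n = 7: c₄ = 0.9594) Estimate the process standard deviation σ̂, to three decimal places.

2.444

s̄ = (2.5 + 2.5 + 2.6 + 3.0 + 1.5 + 2.4 + 2.2 + 1.8 + 2.6) / 9 = 2.3444
σ̂ = s̄ / c₄ = 2.3444 / 0.9594 = 2.4437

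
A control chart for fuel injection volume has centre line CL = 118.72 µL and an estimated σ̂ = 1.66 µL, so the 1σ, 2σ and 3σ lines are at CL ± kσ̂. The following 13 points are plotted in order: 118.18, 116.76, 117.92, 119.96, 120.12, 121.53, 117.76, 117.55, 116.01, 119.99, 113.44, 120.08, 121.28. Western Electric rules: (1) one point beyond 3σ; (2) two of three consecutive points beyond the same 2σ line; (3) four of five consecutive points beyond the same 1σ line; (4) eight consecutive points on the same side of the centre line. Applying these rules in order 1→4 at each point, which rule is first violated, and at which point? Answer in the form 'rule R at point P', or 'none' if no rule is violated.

rule 1 at point 11

Zone of each point (C = within 1σ̂, B = 1σ̂–2σ̂, A = 2σ̂–3σ̂, * = beyond 3σ̂; sign = side of CL): 1:-C, 2:-B, 3:-C, 4:+C, 5:+C, 6:+B, 7:-C, 8:-C, 9:-B, 10:+C, 11:-*, 12:+C, 13:+B
Rule 1 (one point beyond the 3σ limits) is satisfied at point 11.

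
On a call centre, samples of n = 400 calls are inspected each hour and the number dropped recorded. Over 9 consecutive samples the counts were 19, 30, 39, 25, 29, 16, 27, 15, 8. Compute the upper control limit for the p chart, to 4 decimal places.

p̄ = Σdᵢ / (k·n) = 208 / (9 × 400) = 0.05778
UCL = p̄ + 3·√(p̄(1−p̄)/n) = 0.05778 + 3 × √(0.05778×0.94222/400) = 0.05778 + 3 × 0.01167 = 0.09278

0.0928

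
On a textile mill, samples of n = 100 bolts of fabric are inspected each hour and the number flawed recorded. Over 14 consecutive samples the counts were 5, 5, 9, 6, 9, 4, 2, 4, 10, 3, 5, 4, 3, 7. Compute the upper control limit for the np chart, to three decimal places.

p̄ = Σdᵢ / (k·n) = 76 / (14 × 100) = 0.05429
UCL = np̄ + 3·√(np̄(1−p̄)) = 5.4286 + 3 × √(5.4286×0.94571) = 5.4286 + 3 × 2.2658 = 12.2260

12.226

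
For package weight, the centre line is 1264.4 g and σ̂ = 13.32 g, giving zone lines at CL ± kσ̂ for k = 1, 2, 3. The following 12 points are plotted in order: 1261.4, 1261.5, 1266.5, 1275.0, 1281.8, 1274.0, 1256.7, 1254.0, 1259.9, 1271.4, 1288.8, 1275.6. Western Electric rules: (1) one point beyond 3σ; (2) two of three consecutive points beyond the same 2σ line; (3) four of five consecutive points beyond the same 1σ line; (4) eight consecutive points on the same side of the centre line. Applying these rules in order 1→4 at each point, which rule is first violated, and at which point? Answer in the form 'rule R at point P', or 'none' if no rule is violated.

none

Zone of each point (C = within 1σ̂, B = 1σ̂–2σ̂, A = 2σ̂–3σ̂, * = beyond 3σ̂; sign = side of CL): 1:-C, 2:-C, 3:+C, 4:+C, 5:+B, 6:+C, 7:-C, 8:-C, 9:-C, 10:+C, 11:+B, 12:+C
No rule fires across all 12 points.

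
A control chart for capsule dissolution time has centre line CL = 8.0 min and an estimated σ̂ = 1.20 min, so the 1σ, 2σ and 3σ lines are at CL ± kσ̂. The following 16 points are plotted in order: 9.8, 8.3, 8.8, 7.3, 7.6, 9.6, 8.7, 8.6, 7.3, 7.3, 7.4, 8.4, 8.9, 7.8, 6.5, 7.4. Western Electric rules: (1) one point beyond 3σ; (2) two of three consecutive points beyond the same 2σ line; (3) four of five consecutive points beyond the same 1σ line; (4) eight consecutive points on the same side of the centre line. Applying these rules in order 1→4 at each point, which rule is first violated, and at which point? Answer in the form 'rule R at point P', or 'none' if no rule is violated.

Zone of each point (C = within 1σ̂, B = 1σ̂–2σ̂, A = 2σ̂–3σ̂, * = beyond 3σ̂; sign = side of CL): 1:+B, 2:+C, 3:+C, 4:-C, 5:-C, 6:+B, 7:+C, 8:+C, 9:-C, 10:-C, 11:-C, 12:+C, 13:+C, 14:-C, 15:-B, 16:-C
No rule fires across all 16 points.

none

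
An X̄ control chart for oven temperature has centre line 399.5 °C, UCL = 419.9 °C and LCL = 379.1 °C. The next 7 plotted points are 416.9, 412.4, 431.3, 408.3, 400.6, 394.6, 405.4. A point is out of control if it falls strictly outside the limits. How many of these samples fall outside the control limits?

1

Compare each point to [379.1, 419.9]: sample 3 = 431.3 > UCL.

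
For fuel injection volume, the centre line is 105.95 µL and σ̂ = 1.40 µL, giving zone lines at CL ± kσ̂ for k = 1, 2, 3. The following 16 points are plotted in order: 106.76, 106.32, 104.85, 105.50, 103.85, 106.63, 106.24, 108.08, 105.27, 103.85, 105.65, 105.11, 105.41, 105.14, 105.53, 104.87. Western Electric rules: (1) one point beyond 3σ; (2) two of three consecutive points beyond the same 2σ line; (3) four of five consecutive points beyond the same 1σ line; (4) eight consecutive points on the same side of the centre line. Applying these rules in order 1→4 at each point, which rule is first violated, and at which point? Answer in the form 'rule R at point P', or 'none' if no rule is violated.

Zone of each point (C = within 1σ̂, B = 1σ̂–2σ̂, A = 2σ̂–3σ̂, * = beyond 3σ̂; sign = side of CL): 1:+C, 2:+C, 3:-C, 4:-C, 5:-B, 6:+C, 7:+C, 8:+B, 9:-C, 10:-B, 11:-C, 12:-C, 13:-C, 14:-C, 15:-C, 16:-C
Rule 4 (eight consecutive points on the same side of the centre line) is satisfied at point 16.

rule 4 at point 16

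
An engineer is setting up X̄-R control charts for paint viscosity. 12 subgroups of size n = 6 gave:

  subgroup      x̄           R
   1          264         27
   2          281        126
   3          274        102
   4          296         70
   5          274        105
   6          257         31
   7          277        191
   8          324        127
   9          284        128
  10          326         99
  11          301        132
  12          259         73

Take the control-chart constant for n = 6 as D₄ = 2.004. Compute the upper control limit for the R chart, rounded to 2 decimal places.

R̄ = (27 + 126 + 102 + 70 + 105 + 31 + 191 + 127 + 128 + 99 + 132 + 73) / 12 = 1211.0000 / 12 = 100.9167
UCL_R = D₄·R̄ = 2.004 × 100.9167 = 202.2370

202.24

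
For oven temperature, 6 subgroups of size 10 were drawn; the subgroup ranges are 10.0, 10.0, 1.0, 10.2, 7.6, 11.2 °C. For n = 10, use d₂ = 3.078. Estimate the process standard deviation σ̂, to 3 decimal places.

R̄ = (10.0 + 10.0 + 1.0 + 10.2 + 7.6 + 11.2) / 6 = 8.3333
σ̂ = R̄ / d₂ = 8.3333 / 3.078 = 2.7074

2.707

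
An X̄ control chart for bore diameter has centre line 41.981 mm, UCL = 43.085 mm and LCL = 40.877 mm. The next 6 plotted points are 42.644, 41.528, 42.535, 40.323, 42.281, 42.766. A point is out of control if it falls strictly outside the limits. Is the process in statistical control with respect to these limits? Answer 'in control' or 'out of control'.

Compare each point to [40.877, 43.085]: sample 4 = 40.323 < LCL.

out of control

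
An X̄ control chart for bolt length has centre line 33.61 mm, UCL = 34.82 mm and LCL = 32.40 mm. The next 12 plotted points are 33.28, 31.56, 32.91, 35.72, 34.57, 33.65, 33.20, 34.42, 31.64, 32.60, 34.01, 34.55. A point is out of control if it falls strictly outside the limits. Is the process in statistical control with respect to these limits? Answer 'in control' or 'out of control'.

Compare each point to [32.40, 34.82]: sample 2 = 31.56 < LCL; sample 4 = 35.72 > UCL; sample 9 = 31.64 < LCL.

out of control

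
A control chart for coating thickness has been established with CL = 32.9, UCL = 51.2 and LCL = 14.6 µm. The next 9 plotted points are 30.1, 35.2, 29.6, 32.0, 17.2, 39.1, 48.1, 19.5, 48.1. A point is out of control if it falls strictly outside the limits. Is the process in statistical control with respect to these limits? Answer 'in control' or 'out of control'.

in control

All 9 points lie within [14.6, 51.2].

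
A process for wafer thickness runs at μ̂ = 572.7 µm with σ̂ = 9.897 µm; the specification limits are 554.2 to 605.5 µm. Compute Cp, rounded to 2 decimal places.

0.86

Cp = (USL − LSL) / (6σ̂) = (605.5 − 554.2) / (6 × 9.897) = 51.3000 / 59.3820 = 0.8639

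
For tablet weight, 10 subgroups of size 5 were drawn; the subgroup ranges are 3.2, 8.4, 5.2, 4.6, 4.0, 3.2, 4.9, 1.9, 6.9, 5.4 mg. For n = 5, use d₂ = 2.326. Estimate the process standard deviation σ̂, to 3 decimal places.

R̄ = (3.2 + 8.4 + 5.2 + 4.6 + 4.0 + 3.2 + 4.9 + 1.9 + 6.9 + 5.4) / 10 = 4.7700
σ̂ = R̄ / d₂ = 4.7700 / 2.326 = 2.0507

2.051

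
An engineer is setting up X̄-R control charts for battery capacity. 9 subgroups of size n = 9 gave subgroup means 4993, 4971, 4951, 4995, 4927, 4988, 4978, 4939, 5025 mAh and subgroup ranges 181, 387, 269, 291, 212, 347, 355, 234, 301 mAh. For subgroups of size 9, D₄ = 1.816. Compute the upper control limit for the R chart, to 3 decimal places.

519.981

R̄ = (181 + 387 + 269 + 291 + 212 + 347 + 355 + 234 + 301) / 9 = 2577.0000 / 9 = 286.3333
UCL_R = D₄·R̄ = 1.816 × 286.3333 = 519.9813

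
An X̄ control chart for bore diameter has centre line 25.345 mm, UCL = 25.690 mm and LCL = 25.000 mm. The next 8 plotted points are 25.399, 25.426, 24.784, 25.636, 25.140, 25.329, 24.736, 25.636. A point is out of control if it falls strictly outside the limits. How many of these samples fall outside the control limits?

2

Compare each point to [25.000, 25.690]: sample 3 = 24.784 < LCL; sample 7 = 24.736 < LCL.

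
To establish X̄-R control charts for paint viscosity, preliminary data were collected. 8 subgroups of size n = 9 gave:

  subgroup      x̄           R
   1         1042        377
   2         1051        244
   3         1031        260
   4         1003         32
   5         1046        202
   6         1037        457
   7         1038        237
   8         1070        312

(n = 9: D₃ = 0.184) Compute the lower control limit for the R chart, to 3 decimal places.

48.783

R̄ = (377 + 244 + 260 + 32 + 202 + 457 + 237 + 312) / 8 = 2121.0000 / 8 = 265.1250
LCL_R = D₃·R̄ = 0.184 × 265.1250 = 48.7830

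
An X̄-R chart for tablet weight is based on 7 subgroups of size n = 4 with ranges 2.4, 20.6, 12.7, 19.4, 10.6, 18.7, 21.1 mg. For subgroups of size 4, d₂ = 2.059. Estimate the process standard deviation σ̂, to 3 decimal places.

7.320

R̄ = (2.4 + 20.6 + 12.7 + 19.4 + 10.6 + 18.7 + 21.1) / 7 = 15.0714
σ̂ = R̄ / d₂ = 15.0714 / 2.059 = 7.3198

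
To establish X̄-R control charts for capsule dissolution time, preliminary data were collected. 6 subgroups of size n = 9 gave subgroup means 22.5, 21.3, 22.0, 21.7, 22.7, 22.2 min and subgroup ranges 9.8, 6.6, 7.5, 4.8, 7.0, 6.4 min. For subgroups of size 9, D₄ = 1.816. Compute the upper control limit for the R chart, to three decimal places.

R̄ = (9.8 + 6.6 + 7.5 + 4.8 + 7.0 + 6.4) / 6 = 42.1000 / 6 = 7.0167
UCL_R = D₄·R̄ = 1.816 × 7.0167 = 12.7423

12.742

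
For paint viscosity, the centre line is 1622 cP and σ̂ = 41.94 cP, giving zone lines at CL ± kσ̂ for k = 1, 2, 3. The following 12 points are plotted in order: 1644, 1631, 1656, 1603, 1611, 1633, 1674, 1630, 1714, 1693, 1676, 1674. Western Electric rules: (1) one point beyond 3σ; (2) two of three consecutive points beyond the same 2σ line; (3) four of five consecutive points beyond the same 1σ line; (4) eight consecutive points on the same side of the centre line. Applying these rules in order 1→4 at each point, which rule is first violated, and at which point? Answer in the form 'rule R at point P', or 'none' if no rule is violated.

Zone of each point (C = within 1σ̂, B = 1σ̂–2σ̂, A = 2σ̂–3σ̂, * = beyond 3σ̂; sign = side of CL): 1:+C, 2:+C, 3:+C, 4:-C, 5:-C, 6:+C, 7:+B, 8:+C, 9:+A, 10:+B, 11:+B, 12:+B
Rule 3 (four of five consecutive points beyond the same 1σ limit) is satisfied at point 11.

rule 3 at point 11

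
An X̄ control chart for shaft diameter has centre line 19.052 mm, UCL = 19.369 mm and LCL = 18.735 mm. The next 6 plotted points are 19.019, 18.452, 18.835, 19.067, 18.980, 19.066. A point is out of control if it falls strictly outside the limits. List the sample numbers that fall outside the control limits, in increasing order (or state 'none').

Compare each point to [18.735, 19.369]: sample 2 = 18.452 < LCL.

2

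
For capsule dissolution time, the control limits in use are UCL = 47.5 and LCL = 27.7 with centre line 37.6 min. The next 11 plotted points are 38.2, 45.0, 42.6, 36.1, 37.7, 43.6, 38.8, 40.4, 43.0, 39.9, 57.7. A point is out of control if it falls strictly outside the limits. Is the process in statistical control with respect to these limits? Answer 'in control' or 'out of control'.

out of control

Compare each point to [27.7, 47.5]: sample 11 = 57.7 > UCL.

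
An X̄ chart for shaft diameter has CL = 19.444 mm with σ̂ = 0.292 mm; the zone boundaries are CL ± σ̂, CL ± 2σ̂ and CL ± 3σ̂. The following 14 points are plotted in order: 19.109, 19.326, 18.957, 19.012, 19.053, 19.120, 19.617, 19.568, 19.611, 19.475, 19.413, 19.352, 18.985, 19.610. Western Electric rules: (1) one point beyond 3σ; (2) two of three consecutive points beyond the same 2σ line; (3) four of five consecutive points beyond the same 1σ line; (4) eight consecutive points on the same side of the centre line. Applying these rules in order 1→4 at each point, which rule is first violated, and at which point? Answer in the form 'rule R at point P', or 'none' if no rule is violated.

rule 3 at point 5

Zone of each point (C = within 1σ̂, B = 1σ̂–2σ̂, A = 2σ̂–3σ̂, * = beyond 3σ̂; sign = side of CL): 1:-B, 2:-C, 3:-B, 4:-B, 5:-B, 6:-B, 7:+C, 8:+C, 9:+C, 10:+C, 11:-C, 12:-C, 13:-B, 14:+C
Rule 3 (four of five consecutive points beyond the same 1σ limit) is satisfied at point 5.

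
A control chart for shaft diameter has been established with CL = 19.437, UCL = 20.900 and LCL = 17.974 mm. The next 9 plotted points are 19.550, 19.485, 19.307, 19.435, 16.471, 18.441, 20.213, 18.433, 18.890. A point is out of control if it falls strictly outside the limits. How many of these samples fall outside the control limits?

Compare each point to [17.974, 20.900]: sample 5 = 16.471 < LCL.

1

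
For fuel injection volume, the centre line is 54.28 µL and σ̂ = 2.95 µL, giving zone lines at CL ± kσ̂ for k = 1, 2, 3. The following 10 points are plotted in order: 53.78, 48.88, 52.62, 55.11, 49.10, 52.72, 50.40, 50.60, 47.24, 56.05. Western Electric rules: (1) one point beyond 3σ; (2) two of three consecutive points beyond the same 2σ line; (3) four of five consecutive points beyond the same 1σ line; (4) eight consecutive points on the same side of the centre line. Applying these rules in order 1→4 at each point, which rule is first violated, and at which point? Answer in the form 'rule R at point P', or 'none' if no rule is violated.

Zone of each point (C = within 1σ̂, B = 1σ̂–2σ̂, A = 2σ̂–3σ̂, * = beyond 3σ̂; sign = side of CL): 1:-C, 2:-B, 3:-C, 4:+C, 5:-B, 6:-C, 7:-B, 8:-B, 9:-A, 10:+C
Rule 3 (four of five consecutive points beyond the same 1σ limit) is satisfied at point 9.

rule 3 at point 9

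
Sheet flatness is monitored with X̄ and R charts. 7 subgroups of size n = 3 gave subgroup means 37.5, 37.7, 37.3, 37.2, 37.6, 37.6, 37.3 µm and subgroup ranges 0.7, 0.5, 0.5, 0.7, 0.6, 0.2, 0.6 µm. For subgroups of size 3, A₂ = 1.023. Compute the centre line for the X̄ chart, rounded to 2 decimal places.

X̄̄ = (37.5 + 37.7 + 37.3 + 37.2 + 37.6 + 37.6 + 37.3) / 7 = 262.2000 / 7 = 37.4571
CL = X̄̄ = 37.4571

37.46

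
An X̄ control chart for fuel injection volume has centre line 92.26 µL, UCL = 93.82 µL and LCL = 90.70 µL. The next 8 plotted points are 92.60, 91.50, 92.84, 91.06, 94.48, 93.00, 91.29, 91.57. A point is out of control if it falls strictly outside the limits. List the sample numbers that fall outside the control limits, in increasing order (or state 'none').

Compare each point to [90.70, 93.82]: sample 5 = 94.48 > UCL.

5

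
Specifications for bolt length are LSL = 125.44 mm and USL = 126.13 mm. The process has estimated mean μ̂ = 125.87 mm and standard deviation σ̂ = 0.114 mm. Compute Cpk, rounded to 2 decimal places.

0.76

Cpu = (USL − μ̂) / (3σ̂) = (126.13 − 125.87) / (3 × 0.114) = 0.7602; Cpl = (μ̂ − LSL) / (3σ̂) = (125.87 − 125.44) / (3 × 0.114) = 1.2573; Cpk = min(Cpu, Cpl) = 0.7602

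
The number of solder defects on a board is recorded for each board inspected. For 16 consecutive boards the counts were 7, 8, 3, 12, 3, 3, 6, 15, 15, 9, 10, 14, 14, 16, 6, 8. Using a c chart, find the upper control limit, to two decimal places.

18.47

c̄ = (7 + 8 + 3 + 12 + 3 + 3 + 6 + 15 + 15 + 9 + 10 + 14 + 14 + 16 + 6 + 8) / 16 = 149 / 16 = 9.3125
UCL = c̄ + 3√c̄ = 9.3125 + 3 × √9.3125 = 9.3125 + 3 × 3.0516 = 18.4674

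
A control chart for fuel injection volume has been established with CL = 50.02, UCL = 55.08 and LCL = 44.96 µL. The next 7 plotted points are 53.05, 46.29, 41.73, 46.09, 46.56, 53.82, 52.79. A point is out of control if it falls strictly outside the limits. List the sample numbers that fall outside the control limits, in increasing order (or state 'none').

3

Compare each point to [44.96, 55.08]: sample 3 = 41.73 < LCL.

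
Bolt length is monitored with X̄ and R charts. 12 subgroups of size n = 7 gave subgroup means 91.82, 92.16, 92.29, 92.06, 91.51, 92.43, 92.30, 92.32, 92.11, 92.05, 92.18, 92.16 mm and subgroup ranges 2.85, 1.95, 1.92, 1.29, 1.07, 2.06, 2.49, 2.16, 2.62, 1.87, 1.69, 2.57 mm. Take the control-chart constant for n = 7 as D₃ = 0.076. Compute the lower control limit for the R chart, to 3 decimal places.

R̄ = (2.85 + 1.95 + 1.92 + 1.29 + 1.07 + 2.06 + 2.49 + 2.16 + 2.62 + 1.87 + 1.69 + 2.57) / 12 = 24.5400 / 12 = 2.0450
LCL_R = D₃·R̄ = 0.076 × 2.0450 = 0.1554

0.155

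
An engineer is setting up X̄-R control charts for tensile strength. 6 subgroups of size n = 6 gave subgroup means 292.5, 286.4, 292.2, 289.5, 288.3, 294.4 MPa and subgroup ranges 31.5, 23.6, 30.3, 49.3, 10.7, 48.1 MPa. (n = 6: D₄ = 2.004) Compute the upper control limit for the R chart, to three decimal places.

64.629

R̄ = (31.5 + 23.6 + 30.3 + 49.3 + 10.7 + 48.1) / 6 = 193.5000 / 6 = 32.2500
UCL_R = D₄·R̄ = 2.004 × 32.2500 = 64.6290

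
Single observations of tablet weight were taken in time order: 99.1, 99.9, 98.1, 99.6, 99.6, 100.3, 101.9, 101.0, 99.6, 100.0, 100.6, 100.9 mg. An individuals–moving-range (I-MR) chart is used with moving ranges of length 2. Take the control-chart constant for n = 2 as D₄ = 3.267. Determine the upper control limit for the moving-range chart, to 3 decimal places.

Moving ranges: 0.8, 1.8, 1.5, 0.0, 0.7, 1.6, 0.9, 1.4, 0.4, 0.6, 0.3; M̄R̄ = 10.0000 / 11 = 0.9091
UCL_MR = D₄·M̄R̄ = 3.267 × 0.9091 = 2.9700

2.970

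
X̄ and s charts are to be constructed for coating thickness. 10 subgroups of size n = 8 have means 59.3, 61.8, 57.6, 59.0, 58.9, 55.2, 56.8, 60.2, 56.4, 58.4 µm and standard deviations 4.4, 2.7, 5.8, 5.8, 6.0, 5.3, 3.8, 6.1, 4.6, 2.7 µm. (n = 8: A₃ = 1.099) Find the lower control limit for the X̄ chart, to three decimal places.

X̄̄ = (59.3 + 61.8 + 57.6 + 59.0 + 58.9 + 55.2 + 56.8 + 60.2 + 56.4 + 58.4) / 10 = 58.3600
s̄ = (4.4 + 2.7 + 5.8 + 5.8 + 6.0 + 5.3 + 3.8 + 6.1 + 4.6 + 2.7) / 10 = 4.7200
LCL = X̄̄ − A₃·s̄ = 58.3600 − 1.099 × 4.7200 = 53.1727

53.173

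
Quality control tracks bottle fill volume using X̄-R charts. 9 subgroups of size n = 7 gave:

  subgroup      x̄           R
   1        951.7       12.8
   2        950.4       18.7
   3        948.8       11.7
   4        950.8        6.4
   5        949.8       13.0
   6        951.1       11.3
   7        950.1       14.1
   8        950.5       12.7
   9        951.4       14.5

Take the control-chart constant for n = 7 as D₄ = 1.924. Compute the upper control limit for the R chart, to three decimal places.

R̄ = (12.8 + 18.7 + 11.7 + 6.4 + 13.0 + 11.3 + 14.1 + 12.7 + 14.5) / 9 = 115.2000 / 9 = 12.8000
UCL_R = D₄·R̄ = 1.924 × 12.8000 = 24.6272

24.627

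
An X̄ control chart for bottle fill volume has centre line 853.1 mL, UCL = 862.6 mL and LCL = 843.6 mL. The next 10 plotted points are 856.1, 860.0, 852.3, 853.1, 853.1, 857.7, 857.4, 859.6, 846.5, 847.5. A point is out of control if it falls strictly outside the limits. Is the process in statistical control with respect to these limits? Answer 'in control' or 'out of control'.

in control

All 10 points lie within [843.6, 862.6].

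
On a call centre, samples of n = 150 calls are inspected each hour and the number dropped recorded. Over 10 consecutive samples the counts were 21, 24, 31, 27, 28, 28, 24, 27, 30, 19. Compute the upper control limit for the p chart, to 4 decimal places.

0.2652

p̄ = Σdᵢ / (k·n) = 259 / (10 × 150) = 0.17267
UCL = p̄ + 3·√(p̄(1−p̄)/n) = 0.17267 + 3 × √(0.17267×0.82733/150) = 0.17267 + 3 × 0.03086 = 0.26525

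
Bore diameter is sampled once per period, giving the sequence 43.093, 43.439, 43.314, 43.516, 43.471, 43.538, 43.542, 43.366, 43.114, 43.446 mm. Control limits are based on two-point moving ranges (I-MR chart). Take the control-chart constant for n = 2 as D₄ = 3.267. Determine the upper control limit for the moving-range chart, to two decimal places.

0.56

Moving ranges: 0.346, 0.125, 0.202, 0.045, 0.067, 0.004, 0.176, 0.252, 0.332; M̄R̄ = 1.5490 / 9 = 0.1721
UCL_MR = D₄·M̄R̄ = 3.267 × 0.1721 = 0.5623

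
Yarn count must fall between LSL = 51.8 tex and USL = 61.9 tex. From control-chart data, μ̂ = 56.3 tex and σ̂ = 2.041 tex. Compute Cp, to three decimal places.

0.825

Cp = (USL − LSL) / (6σ̂) = (61.9 − 51.8) / (6 × 2.041) = 10.1000 / 12.2460 = 0.8248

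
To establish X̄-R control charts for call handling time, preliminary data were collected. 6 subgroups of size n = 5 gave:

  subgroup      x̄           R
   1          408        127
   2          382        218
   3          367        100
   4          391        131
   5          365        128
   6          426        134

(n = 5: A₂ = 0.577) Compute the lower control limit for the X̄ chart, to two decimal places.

309.25

X̄̄ = (408 + 382 + 367 + 391 + 365 + 426) / 6 = 2339.0000 / 6 = 389.8333
R̄ = (127 + 218 + 100 + 131 + 128 + 134) / 6 = 838.0000 / 6 = 139.6667
LCL = X̄̄ − A₂·R̄ = 389.8333 − 0.577 × 139.6667 = 309.2457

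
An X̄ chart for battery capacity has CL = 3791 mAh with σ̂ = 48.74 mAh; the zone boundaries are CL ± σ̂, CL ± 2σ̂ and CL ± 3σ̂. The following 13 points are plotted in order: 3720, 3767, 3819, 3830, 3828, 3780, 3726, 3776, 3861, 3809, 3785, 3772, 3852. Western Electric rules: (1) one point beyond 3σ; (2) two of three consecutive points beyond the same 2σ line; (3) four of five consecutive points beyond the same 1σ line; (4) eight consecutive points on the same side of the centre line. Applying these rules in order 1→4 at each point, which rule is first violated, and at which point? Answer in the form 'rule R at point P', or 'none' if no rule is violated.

none

Zone of each point (C = within 1σ̂, B = 1σ̂–2σ̂, A = 2σ̂–3σ̂, * = beyond 3σ̂; sign = side of CL): 1:-B, 2:-C, 3:+C, 4:+C, 5:+C, 6:-C, 7:-B, 8:-C, 9:+B, 10:+C, 11:-C, 12:-C, 13:+B
No rule fires across all 13 points.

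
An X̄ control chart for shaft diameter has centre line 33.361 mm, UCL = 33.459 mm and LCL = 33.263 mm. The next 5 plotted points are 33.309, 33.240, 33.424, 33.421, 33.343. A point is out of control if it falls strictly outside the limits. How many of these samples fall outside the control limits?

Compare each point to [33.263, 33.459]: sample 2 = 33.240 < LCL.

1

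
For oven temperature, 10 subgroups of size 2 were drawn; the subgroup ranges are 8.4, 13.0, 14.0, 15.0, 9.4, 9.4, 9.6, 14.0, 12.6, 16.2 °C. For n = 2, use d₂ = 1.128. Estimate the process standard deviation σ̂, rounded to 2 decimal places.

10.78

R̄ = (8.4 + 13.0 + 14.0 + 15.0 + 9.4 + 9.4 + 9.6 + 14.0 + 12.6 + 16.2) / 10 = 12.1600
σ̂ = R̄ / d₂ = 12.1600 / 1.128 = 10.7801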